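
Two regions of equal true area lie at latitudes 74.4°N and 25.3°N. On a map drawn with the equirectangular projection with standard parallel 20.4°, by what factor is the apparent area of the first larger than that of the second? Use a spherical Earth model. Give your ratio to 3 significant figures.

3.36

In the equirectangular projection with standard parallel φ₀ = 20.4° (x = Rλ cos φ₀, y = Rφ), meridians are true-scale (h = 1) and the parallel scale is k = cos φ₀ / cos φ.
Areal scale at 74.4°: h·k = 1.000 × 3.485 = 3.485.
Areal scale at 25.3°: h·k = 1.000 × 1.037 = 1.037.
Ratio = 3.485/1.037 ≈ 3.36.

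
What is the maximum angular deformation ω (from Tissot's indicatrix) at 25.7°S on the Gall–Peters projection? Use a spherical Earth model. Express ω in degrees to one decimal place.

27.5°

The Gall–Peters projection is cylindrical equal-area with φ₀ = 45°. Cylindrical equal-area (φ₀ = 45°): h = cos φ / cos 45° along meridians, k = cos 45° / cos φ along parallels; h·k = 1.
At 25.7°: h = 1.274, k = 0.7847; principal scales a = 1.274, b = 0.7847.
sin(ω/2) = (a − b)/(a + b) = 0.4896/2.059 = 0.2378, so ω = 2 arcsin(0.2378) ≈ 27.5°.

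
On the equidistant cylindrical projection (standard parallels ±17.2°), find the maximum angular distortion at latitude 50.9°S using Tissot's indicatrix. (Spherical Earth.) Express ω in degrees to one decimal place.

In the equirectangular projection with standard parallel φ₀ = 17.2° (x = Rλ cos φ₀, y = Rφ), meridians are true-scale (h = 1) and the parallel scale is k = cos φ₀ / cos φ.
At 50.9°: h = 1.000, k = 1.515; principal scales a = 1.515, b = 1.000.
sin(ω/2) = (a − b)/(a + b) = 0.5147/2.515 = 0.2047, so ω = 2 arcsin(0.2047) ≈ 23.6°.

23.6°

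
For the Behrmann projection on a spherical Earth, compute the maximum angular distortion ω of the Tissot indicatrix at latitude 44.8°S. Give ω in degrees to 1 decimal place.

22.7°

Behrmann is a cylindrical equal-area projection with standard parallels at ±30°. A cylindrical equal-area projection with standard parallel φ₀ has meridian scale h = cos φ / cos φ₀ and parallel scale k = cos φ₀ / cos φ (so areas are preserved, h·k = 1).
At 44.8°: h = 0.8193, k = 1.220; principal scales a = 1.220, b = 0.8193.
sin(ω/2) = (a − b)/(a + b) = 0.4012/2.040 = 0.1967, so ω = 2 arcsin(0.1967) ≈ 22.7°.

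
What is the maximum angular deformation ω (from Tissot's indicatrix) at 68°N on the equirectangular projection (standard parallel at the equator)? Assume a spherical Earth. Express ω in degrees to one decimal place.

54.1°

In the plate carrée (x = Rλ, y = Rφ), meridians are true-scale (h = 1) and parallels are stretched by k = sec φ.
At 68°: h = 1.000, k = 2.669; principal scales a = 2.669, b = 1.000.
sin(ω/2) = (a − b)/(a + b) = 1.669/3.669 = 0.4550, so ω = 2 arcsin(0.4550) ≈ 54.1°.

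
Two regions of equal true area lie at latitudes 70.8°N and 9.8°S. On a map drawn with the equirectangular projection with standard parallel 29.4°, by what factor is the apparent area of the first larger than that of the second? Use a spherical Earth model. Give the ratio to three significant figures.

With standard parallel φ₀ = 29.4°, the equirectangular projection gives x = Rλ cos φ₀, y = Rφ, so h = 1 and k = cos 29.4° / cos φ.
Areal scale at 70.8°: h·k = 1.000 × 2.649 = 2.649.
Areal scale at 9.8°: h·k = 1.000 × 0.8841 = 0.8841.
Ratio = 2.649/0.8841 ≈ 3.00.

3.00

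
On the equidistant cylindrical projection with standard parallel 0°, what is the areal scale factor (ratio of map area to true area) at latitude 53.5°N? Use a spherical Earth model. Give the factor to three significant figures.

For the equirectangular projection with φ₀ = 0 (plate carrée), h = 1 along meridians and k = sec φ along parallels.
Areal scale = h·k = 1 × sec φ; at 53.5°, h = 1.000, k = 1.681, so h·k = 1.681.

1.68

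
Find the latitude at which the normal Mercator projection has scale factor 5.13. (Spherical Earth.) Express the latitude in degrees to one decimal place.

Mercator scale is k = sec φ = 1/cos φ.
1/cos φ = 5.13  ⇒  cos φ = 0.1949  ⇒  φ = arccos(0.1949) ≈ 78.8°.

78.8°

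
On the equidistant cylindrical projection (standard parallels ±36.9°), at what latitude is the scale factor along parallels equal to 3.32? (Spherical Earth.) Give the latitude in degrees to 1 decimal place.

76.1°

In the equirectangular projection with standard parallel φ₀ = 36.9° (x = Rλ cos φ₀, y = Rφ), meridians are true-scale (h = 1) and the parallel scale is k = cos φ₀ / cos φ.
k = cos φ₀ / cos φ = 3.32  ⇒  cos φ = cos 36.9° / 3.32 = 0.2409.
φ = arccos(0.2409) ≈ 76.1°.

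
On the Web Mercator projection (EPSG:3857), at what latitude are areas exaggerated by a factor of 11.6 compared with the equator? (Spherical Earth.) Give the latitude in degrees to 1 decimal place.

72.9°

Mercator areal scale is sec²φ.
sec²φ = 11.6  ⇒  cos²φ = 0.08621  ⇒  cos φ = 0.2936.
φ = arccos(0.2936) ≈ 72.9°.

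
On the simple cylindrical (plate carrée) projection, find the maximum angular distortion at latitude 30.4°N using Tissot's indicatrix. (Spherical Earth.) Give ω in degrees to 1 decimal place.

8.5°

In the plate carrée (x = Rλ, y = Rφ), meridians are true-scale (h = 1) and parallels are stretched by k = sec φ.
At 30.4°: h = 1.000, k = 1.159; principal scales a = 1.159, b = 1.000.
sin(ω/2) = (a − b)/(a + b) = 0.1594/2.159 = 0.07382, so ω = 2 arcsin(0.07382) ≈ 8.5°.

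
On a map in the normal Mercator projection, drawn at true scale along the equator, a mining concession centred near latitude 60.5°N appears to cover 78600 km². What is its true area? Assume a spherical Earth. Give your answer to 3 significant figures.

19100 km²

For Mercator, h = k = sec φ (a conformal cylindrical projection has a single point scale, 1/cos φ).
Areal scale = k² = sec²φ = 1/cos²(60.5°) = 1/0.4924² = 4.124.
True area = apparent / (areal scale) = 78600 / 4.124 ≈ 19100 km².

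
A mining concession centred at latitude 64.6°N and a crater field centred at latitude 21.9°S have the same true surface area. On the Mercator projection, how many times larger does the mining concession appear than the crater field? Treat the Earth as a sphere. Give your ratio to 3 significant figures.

4.68

Mercator areal scale is sec²φ.
At 64.6°: sec²(64.6°) = 1/0.4289² = 5.435.
At 21.9°: sec²(21.9°) = 1/0.9278² = 1.162.
Ratio = 5.435/1.162 = cos²(21.9°)/cos²(64.6°) ≈ 4.68.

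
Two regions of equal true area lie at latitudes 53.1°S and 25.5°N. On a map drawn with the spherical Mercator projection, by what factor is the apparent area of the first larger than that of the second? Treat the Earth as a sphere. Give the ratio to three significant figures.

2.26

Mercator is conformal with k = sec φ, so areal scale = k² = sec²φ.
At 53.1°: sec²(53.1°) = 1/0.6004² = 2.774.
At 25.5°: sec²(25.5°) = 1/0.9026² = 1.228.
Ratio = 2.774/1.228 = cos²(25.5°)/cos²(53.1°) ≈ 2.26.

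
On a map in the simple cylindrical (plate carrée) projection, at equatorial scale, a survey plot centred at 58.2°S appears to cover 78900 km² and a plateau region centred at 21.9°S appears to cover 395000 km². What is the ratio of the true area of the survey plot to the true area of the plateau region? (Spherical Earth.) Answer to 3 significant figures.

Plate carrée has h = 1 and k = sec φ, giving areal scale sec φ; true area = (apparent area) · cos φ.
True area of survey plot: 78900 × cos(58.2°) = 78900 × 0.5270 = 41580 km².
True area of plateau region: 395000 × cos(21.9°) = 395000 × 0.9278 = 366500 km².
Ratio = 41580 / 366500 ≈ 0.113.

0.113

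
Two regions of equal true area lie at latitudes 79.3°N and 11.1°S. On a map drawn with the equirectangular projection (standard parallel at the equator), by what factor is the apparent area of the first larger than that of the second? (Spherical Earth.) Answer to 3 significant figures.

5.29

Plate carrée maps x = Rλ, y = Rφ. The meridian scale is h = 1 and the parallel scale is k = 1/cos φ = sec φ.
Areal scale at 79.3°: h·k = 1.000 × 5.386 = 5.386.
Areal scale at 11.1°: h·k = 1.000 × 1.019 = 1.019.
Ratio = 5.386/1.019 ≈ 5.29.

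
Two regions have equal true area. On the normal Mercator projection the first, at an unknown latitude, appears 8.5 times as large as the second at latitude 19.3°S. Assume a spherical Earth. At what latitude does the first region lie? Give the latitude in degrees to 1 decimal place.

Mercator areal scale is sec²φ, so apparent-area ratio = sec²φ₁ / sec²φ₂ = cos²φ₂ / cos²φ₁.
cos²φ₂ / cos²φ₁ = 8.5  ⇒  cos φ₁ = cos 19.3° / √8.5 = 0.9438/2.915 = 0.3237.
φ₁ = arccos(0.3237) ≈ 71.1°.

71.1°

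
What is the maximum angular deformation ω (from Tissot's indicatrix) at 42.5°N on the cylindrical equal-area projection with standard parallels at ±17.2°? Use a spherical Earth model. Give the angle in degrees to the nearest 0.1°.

29.4°

For cylindrical equal-area with standard parallel φ₀, h = cos φ / cos φ₀ and k = cos φ₀ / cos φ, so h·k = 1.
At 42.5°: h = 0.7718, k = 1.296; principal scales a = 1.296, b = 0.7718.
sin(ω/2) = (a − b)/(a + b) = 0.5239/2.067 = 0.2534, so ω = 2 arcsin(0.2534) ≈ 29.4°.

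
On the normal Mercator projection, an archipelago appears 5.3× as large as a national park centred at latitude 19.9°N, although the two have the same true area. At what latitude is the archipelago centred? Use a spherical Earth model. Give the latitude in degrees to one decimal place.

Mercator areal scale is sec²φ, so apparent-area ratio = sec²φ₁ / sec²φ₂ = cos²φ₂ / cos²φ₁.
cos²φ₂ / cos²φ₁ = 5.3  ⇒  cos φ₁ = cos 19.9° / √5.3 = 0.9403/2.302 = 0.4084.
φ₁ = arccos(0.4084) ≈ 65.9°.

65.9°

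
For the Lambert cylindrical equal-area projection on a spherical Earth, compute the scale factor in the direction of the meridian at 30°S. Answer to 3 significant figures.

0.866

The Lambert cylindrical equal-area projection is the cylindrical equal-area projection with its standard parallel at the equator (φ₀ = 0). Cylindrical equal-area (φ₀ = 0°): h = cos φ / cos 0° along meridians, k = cos 0° / cos φ along parallels; h·k = 1.
h = cos 30° / cos 0° = 0.8660/1.000 = 0.8660.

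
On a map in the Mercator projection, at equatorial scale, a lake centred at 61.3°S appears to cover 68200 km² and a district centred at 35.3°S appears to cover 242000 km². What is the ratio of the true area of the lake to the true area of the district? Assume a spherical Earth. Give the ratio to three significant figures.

0.0976

Since Mercator area scale is 1/cos²φ, the true area equals the apparent area multiplied by cos²φ.
True area of lake: 68200 × cos²(61.3°) = 68200 × 0.2306 = 15730 km².
True area of district: 242000 × cos²(35.3°) = 242000 × 0.6661 = 161200 km².
Ratio = 15730 / 161200 ≈ 0.0976.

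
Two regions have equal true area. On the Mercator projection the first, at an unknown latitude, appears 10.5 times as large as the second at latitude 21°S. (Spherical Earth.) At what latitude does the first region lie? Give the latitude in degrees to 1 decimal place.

For equal true areas on Mercator, apparent areas scale as sec²φ, so the ratio is cos²φ₂ / cos²φ₁.
cos²φ₂ / cos²φ₁ = 10.5  ⇒  cos φ₁ = cos 21° / √10.5 = 0.9336/3.240 = 0.2881.
φ₁ = arccos(0.2881) ≈ 73.3°.

73.3°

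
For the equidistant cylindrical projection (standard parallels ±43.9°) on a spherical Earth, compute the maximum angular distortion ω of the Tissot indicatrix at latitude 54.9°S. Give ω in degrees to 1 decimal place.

12.9°

The equidistant cylindrical projection with φ₀ = 43.9° has h = 1 (meridians true) and k = cos φ₀ / cos φ along parallels.
At 54.9°: h = 1.000, k = 1.253; principal scales a = 1.253, b = 1.000.
sin(ω/2) = (a − b)/(a + b) = 0.2531/2.253 = 0.1123, so ω = 2 arcsin(0.1123) ≈ 12.9°.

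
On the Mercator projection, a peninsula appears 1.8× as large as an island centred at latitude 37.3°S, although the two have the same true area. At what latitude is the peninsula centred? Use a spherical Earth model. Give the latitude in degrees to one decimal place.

53.6°

For equal true areas on Mercator, apparent areas scale as sec²φ, so the ratio is cos²φ₂ / cos²φ₁.
cos²φ₂ / cos²φ₁ = 1.8  ⇒  cos φ₁ = cos 37.3° / √1.8 = 0.7955/1.342 = 0.5929.
φ₁ = arccos(0.5929) ≈ 53.6°.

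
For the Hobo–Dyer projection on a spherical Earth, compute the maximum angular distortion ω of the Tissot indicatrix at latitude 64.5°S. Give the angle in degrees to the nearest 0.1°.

The Hobo–Dyer projection is cylindrical equal-area with φ₀ = 37.5°. Cylindrical equal-area (φ₀ = 37.5°): h = cos φ / cos 37.5° along meridians, k = cos 37.5° / cos φ along parallels; h·k = 1.
At 64.5°: h = 0.5426, k = 1.843; principal scales a = 1.843, b = 0.5426.
sin(ω/2) = (a − b)/(a + b) = 1.300/2.385 = 0.5450, so ω = 2 arcsin(0.5450) ≈ 66.1°.

66.1°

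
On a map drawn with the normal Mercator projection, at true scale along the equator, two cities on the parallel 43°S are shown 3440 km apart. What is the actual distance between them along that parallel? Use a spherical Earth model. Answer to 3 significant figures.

For Mercator, h = k = sec φ (a conformal cylindrical projection has a single point scale, 1/cos φ).
Along the parallel at 43°, map distances are exaggerated by k = sec 43° = 1.367.
True distance = 3440 / 1.367 = 3440 × cos 43° ≈ 2520 km.

2520 km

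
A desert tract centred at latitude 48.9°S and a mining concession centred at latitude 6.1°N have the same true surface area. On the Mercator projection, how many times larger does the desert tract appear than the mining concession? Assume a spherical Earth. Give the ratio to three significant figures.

Mercator areal scale is sec²φ.
At 48.9°: sec²(48.9°) = 1/0.6574² = 2.314.
At 6.1°: sec²(6.1°) = 1/0.9943² = 1.011.
Ratio = 2.314/1.011 = cos²(6.1°)/cos²(48.9°) ≈ 2.29.

2.29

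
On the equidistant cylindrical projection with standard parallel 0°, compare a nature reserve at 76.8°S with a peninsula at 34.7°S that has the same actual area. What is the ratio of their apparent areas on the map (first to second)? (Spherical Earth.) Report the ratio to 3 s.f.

Plate carrée maps x = Rλ, y = Rφ. The meridian scale is h = 1 and the parallel scale is k = 1/cos φ = sec φ.
Areal scale at 76.8°: h·k = 1.000 × 4.379 = 4.379.
Areal scale at 34.7°: h·k = 1.000 × 1.216 = 1.216.
Ratio = 4.379/1.216 ≈ 3.60.

3.60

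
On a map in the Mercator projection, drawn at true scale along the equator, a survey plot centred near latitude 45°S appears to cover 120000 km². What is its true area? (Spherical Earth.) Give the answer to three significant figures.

60000 km²

The Mercator projection is conformal; its linear scale factor is the same in every direction and equals sec φ = 1/cos φ.
Areal scale = k² = sec²φ = 1/cos²(45°) = 1/0.7071² = 2.000.
True area = apparent / (areal scale) = 120000 / 2.000 ≈ 60000 km².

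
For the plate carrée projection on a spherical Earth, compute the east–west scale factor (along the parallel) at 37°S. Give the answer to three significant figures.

For the equirectangular projection with φ₀ = 0 (plate carrée), h = 1 along meridians and k = sec φ along parallels.
k = 1/cos 37° = 1/0.7986 = 1.252.

1.25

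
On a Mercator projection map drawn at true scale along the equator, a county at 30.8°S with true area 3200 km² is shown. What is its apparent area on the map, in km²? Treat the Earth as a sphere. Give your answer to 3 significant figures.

The Mercator projection is conformal; its linear scale factor is the same in every direction and equals sec φ = 1/cos φ.
Areal scale = k² = sec²φ = 1/cos²(30.8°) = 1/0.8590² = 1.355.
Apparent area = 3200 × 1.355 ≈ 4340 km².

4340 km²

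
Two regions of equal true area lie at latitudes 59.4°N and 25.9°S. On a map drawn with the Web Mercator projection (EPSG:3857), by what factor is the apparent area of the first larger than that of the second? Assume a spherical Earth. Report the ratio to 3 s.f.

3.12

Mercator areal scale is sec²φ.
At 59.4°: sec²(59.4°) = 1/0.5090² = 3.859.
At 25.9°: sec²(25.9°) = 1/0.8996² = 1.236.
Ratio = 3.859/1.236 = cos²(25.9°)/cos²(59.4°) ≈ 3.12.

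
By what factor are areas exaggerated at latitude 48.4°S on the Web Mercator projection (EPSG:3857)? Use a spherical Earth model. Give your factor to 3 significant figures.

2.27

The Mercator projection is conformal; its linear scale factor is the same in every direction and equals sec φ = 1/cos φ.
Areal scale = k² = sec²φ = 1/cos²(48.4°) = 1/0.6639² = 2.269.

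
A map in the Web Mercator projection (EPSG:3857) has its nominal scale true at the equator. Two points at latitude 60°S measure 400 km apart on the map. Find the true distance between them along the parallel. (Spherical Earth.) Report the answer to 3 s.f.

200 km

Mercator is conformal, so the point scale is isotropic: h = k = sec φ = 1/cos φ.
Along the parallel at 60°, map distances are exaggerated by k = sec 60° = 2.000.
True distance = 400 / 2.000 = 400 × cos 60° ≈ 200 km.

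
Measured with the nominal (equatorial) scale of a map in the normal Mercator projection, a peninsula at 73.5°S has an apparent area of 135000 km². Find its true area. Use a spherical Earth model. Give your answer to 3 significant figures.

10900 km²

For Mercator, h = k = sec φ (a conformal cylindrical projection has a single point scale, 1/cos φ).
Areal scale = k² = sec²φ = 1/cos²(73.5°) = 1/0.2840² = 12.40.
True area = apparent / (areal scale) = 135000 / 12.40 ≈ 10900 km².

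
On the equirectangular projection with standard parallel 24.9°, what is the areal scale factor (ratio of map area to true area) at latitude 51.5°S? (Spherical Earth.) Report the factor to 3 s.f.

In the equirectangular projection with standard parallel φ₀ = 24.9° (x = Rλ cos φ₀, y = Rφ), meridians are true-scale (h = 1) and the parallel scale is k = cos φ₀ / cos φ.
Areal scale = h·k = 1 × cos φ₀ / cos φ; at 51.5°, h = 1.000, k = 1.457, so h·k = 1.457.

1.46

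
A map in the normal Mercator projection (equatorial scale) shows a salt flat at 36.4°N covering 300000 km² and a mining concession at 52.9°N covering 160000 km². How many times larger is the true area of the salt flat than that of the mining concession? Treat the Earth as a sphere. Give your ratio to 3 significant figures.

On Mercator the areal scale is sec²φ, so true area = apparent × cos²φ.
True area of salt flat: 300000 × cos²(36.4°) = 300000 × 0.6479 = 194400 km².
True area of mining concession: 160000 × cos²(52.9°) = 160000 × 0.3639 = 58220 km².
Ratio = 194400 / 58220 ≈ 3.34.

3.34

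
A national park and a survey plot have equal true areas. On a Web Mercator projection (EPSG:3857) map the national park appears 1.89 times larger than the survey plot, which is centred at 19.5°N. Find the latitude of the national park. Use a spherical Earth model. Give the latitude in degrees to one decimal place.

46.7°

On Mercator, (apparent₁)/(apparent₂) = sec²φ₁ / sec²φ₂ when true areas are equal.
cos²φ₂ / cos²φ₁ = 1.89  ⇒  cos φ₁ = cos 19.5° / √1.89 = 0.9426/1.375 = 0.6857.
φ₁ = arccos(0.6857) ≈ 46.7°.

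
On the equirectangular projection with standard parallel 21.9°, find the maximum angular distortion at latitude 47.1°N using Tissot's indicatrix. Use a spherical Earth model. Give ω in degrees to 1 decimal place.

17.7°

In the equirectangular projection with standard parallel φ₀ = 21.9° (x = Rλ cos φ₀, y = Rφ), meridians are true-scale (h = 1) and the parallel scale is k = cos φ₀ / cos φ.
At 47.1°: h = 1.000, k = 1.363; principal scales a = 1.363, b = 1.000.
sin(ω/2) = (a − b)/(a + b) = 0.3630/2.363 = 0.1536, so ω = 2 arcsin(0.1536) ≈ 17.7°.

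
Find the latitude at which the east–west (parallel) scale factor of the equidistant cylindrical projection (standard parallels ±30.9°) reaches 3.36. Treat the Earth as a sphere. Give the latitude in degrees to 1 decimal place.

With standard parallel φ₀ = 30.9°, the equirectangular projection gives x = Rλ cos φ₀, y = Rφ, so h = 1 and k = cos 30.9° / cos φ.
k = cos φ₀ / cos φ = 3.36  ⇒  cos φ = cos 30.9° / 3.36 = 0.2554.
φ = arccos(0.2554) ≈ 75.2°.

75.2°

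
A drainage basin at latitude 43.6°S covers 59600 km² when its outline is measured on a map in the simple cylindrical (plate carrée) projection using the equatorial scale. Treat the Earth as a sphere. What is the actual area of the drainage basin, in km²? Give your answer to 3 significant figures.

In the plate carrée (x = Rλ, y = Rφ), meridians are true-scale (h = 1) and parallels are stretched by k = sec φ.
Areal scale = h·k = 1 × sec φ; at 43.6°, h = 1.000, k = 1.381, so h·k = 1.381.
True area = apparent / (areal scale) = 59600 / 1.381 ≈ 43200 km².

43200 km²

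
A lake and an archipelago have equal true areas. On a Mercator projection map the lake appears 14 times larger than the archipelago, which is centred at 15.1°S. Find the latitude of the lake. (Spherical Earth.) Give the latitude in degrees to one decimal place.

75.0°

For equal true areas on Mercator, apparent areas scale as sec²φ, so the ratio is cos²φ₂ / cos²φ₁.
cos²φ₂ / cos²φ₁ = 14  ⇒  cos φ₁ = cos 15.1° / √14 = 0.9655/3.742 = 0.2580.
φ₁ = arccos(0.2580) ≈ 75.0°.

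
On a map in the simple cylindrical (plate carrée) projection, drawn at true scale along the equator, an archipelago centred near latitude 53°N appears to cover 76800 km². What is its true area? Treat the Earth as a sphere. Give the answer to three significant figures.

46200 km²

Plate carrée maps x = Rλ, y = Rφ. The meridian scale is h = 1 and the parallel scale is k = 1/cos φ = sec φ.
Areal scale = h·k = 1 × sec φ; at 53°, h = 1.000, k = 1.662, so h·k = 1.662.
True area = apparent / (areal scale) = 76800 / 1.662 ≈ 46200 km².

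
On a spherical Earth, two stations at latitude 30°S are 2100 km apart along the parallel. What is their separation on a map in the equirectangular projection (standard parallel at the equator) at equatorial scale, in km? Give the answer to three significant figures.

2420 km

Plate carrée maps x = Rλ, y = Rφ. The meridian scale is h = 1 and the parallel scale is k = 1/cos φ = sec φ.
Along the parallel, k = sec 30° = 1/0.8660 = 1.155.
Map distance = 2100 × 1.155 ≈ 2420 km.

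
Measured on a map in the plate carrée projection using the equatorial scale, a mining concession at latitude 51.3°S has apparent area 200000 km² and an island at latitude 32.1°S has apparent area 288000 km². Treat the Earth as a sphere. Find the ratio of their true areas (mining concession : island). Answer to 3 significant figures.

On the plate carrée, areal scale = h·k = 1 × sec φ, so true area = apparent × cos φ.
True area of mining concession: 200000 × cos(51.3°) = 200000 × 0.6252 = 125000 km².
True area of island: 288000 × cos(32.1°) = 288000 × 0.8471 = 244000 km².
Ratio = 125000 / 244000 ≈ 0.513.

0.513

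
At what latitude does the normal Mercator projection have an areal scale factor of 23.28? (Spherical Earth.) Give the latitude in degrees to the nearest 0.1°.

Mercator areal scale is sec²φ.
sec²φ = 23.28  ⇒  cos²φ = 0.04296  ⇒  cos φ = 0.2073.
φ = arccos(0.2073) ≈ 78.0°.

78.0°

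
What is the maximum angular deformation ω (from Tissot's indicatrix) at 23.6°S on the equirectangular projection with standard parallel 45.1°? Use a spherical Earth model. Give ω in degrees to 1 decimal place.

The equidistant cylindrical projection with φ₀ = 45.1° has h = 1 (meridians true) and k = cos φ₀ / cos φ along parallels.
At 23.6°: h = 1.000, k = 0.7703; principal scales a = 1.000, b = 0.7703.
sin(ω/2) = (a − b)/(a + b) = 0.2297/1.770 = 0.1298, so ω = 2 arcsin(0.1298) ≈ 14.9°.

14.9°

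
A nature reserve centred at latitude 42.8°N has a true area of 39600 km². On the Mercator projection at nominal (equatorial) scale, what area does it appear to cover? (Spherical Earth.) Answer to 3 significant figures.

73600 km²

Mercator is conformal, so the point scale is isotropic: h = k = sec φ = 1/cos φ.
Areal scale = k² = sec²φ = 1/cos²(42.8°) = 1/0.7337² = 1.857.
Apparent area = 39600 × 1.857 ≈ 73600 km².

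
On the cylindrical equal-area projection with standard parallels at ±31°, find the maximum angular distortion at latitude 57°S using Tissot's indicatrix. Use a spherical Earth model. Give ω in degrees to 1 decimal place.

For cylindrical equal-area with standard parallel φ₀, h = cos φ / cos φ₀ and k = cos φ₀ / cos φ, so h·k = 1.
At 57°: h = 0.6354, k = 1.574; principal scales a = 1.574, b = 0.6354.
sin(ω/2) = (a − b)/(a + b) = 0.9384/2.209 = 0.4248, so ω = 2 arcsin(0.4248) ≈ 50.3°.

50.3°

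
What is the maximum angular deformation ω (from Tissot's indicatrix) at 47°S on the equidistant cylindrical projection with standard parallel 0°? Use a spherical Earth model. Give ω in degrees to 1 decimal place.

For the equirectangular projection with φ₀ = 0 (plate carrée), h = 1 along meridians and k = sec φ along parallels.
At 47°: h = 1.000, k = 1.466; principal scales a = 1.466, b = 1.000.
sin(ω/2) = (a − b)/(a + b) = 0.4663/2.466 = 0.1891, so ω = 2 arcsin(0.1891) ≈ 21.8°.

21.8°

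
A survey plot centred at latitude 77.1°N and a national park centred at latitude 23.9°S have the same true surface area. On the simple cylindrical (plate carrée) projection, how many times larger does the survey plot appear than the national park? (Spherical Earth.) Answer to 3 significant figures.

4.10

In the plate carrée (x = Rλ, y = Rφ), meridians are true-scale (h = 1) and parallels are stretched by k = sec φ.
Areal scale at 77.1°: h·k = 1.000 × 4.479 = 4.479.
Areal scale at 23.9°: h·k = 1.000 × 1.094 = 1.094.
Ratio = 4.479/1.094 ≈ 4.10.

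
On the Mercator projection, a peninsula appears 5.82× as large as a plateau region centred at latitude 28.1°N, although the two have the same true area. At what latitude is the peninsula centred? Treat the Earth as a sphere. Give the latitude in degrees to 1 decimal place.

68.6°

Mercator areal scale is sec²φ, so apparent-area ratio = sec²φ₁ / sec²φ₂ = cos²φ₂ / cos²φ₁.
cos²φ₂ / cos²φ₁ = 5.82  ⇒  cos φ₁ = cos 28.1° / √5.82 = 0.8821/2.412 = 0.3657.
φ₁ = arccos(0.3657) ≈ 68.6°.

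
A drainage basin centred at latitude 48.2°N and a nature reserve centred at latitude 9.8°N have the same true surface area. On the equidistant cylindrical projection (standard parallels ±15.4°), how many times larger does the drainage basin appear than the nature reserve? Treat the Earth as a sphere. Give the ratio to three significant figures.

With standard parallel φ₀ = 15.4°, the equirectangular projection gives x = Rλ cos φ₀, y = Rφ, so h = 1 and k = cos 15.4° / cos φ.
Areal scale at 48.2°: h·k = 1.000 × 1.446 = 1.446.
Areal scale at 9.8°: h·k = 1.000 × 0.9784 = 0.9784.
Ratio = 1.446/0.9784 ≈ 1.48.

1.48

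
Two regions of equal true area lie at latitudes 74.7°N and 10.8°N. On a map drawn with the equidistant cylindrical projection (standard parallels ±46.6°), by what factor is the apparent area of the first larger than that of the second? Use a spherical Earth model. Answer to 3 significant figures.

In the equirectangular projection with standard parallel φ₀ = 46.6° (x = Rλ cos φ₀, y = Rφ), meridians are true-scale (h = 1) and the parallel scale is k = cos φ₀ / cos φ.
Areal scale at 74.7°: h·k = 1.000 × 2.604 = 2.604.
Areal scale at 10.8°: h·k = 1.000 × 0.6995 = 0.6995.
Ratio = 2.604/0.6995 ≈ 3.72.

3.72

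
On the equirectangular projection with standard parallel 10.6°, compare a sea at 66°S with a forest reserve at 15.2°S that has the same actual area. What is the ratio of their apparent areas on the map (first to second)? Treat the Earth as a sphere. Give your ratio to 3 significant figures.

With standard parallel φ₀ = 10.6°, the equirectangular projection gives x = Rλ cos φ₀, y = Rφ, so h = 1 and k = cos 10.6° / cos φ.
Areal scale at 66°: h·k = 1.000 × 2.417 = 2.417.
Areal scale at 15.2°: h·k = 1.000 × 1.019 = 1.019.
Ratio = 2.417/1.019 ≈ 2.37.

2.37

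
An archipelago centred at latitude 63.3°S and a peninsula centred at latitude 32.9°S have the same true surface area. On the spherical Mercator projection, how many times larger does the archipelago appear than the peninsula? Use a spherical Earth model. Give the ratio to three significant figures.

3.49

Mercator is conformal with k = sec φ, so areal scale = k² = sec²φ.
At 63.3°: sec²(63.3°) = 1/0.4493² = 4.953.
At 32.9°: sec²(32.9°) = 1/0.8396² = 1.419.
Ratio = 4.953/1.419 = cos²(32.9°)/cos²(63.3°) ≈ 3.49.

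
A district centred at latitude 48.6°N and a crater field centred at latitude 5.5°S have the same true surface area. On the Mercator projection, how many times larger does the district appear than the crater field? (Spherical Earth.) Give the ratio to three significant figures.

Mercator areal scale is sec²φ.
At 48.6°: sec²(48.6°) = 1/0.6613² = 2.287.
At 5.5°: sec²(5.5°) = 1/0.9954² = 1.009.
Ratio = 2.287/1.009 = cos²(5.5°)/cos²(48.6°) ≈ 2.27.

2.27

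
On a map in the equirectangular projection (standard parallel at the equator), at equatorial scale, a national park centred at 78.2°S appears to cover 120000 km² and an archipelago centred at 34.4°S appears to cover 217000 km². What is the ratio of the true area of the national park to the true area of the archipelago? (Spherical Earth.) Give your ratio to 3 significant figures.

0.137

On the plate carrée, areal scale = h·k = 1 × sec φ, so true area = apparent × cos φ.
True area of national park: 120000 × cos(78.2°) = 120000 × 0.2045 = 24540 km².
True area of archipelago: 217000 × cos(34.4°) = 217000 × 0.8251 = 179000 km².
Ratio = 24540 / 179000 ≈ 0.137.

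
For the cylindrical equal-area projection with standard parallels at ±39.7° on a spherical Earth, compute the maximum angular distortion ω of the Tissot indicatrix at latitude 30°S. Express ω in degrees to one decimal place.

Cylindrical equal-area (φ₀ = 39.7°): h = cos φ / cos 39.7° along meridians, k = cos 39.7° / cos φ along parallels; h·k = 1.
At 30°: h = 1.126, k = 0.8884; principal scales a = 1.126, b = 0.8884.
sin(ω/2) = (a − b)/(a + b) = 0.2372/2.014 = 0.1178, so ω = 2 arcsin(0.1178) ≈ 13.5°.

13.5°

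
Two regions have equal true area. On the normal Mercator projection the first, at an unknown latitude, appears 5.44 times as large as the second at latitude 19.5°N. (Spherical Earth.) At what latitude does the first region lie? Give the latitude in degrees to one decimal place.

On Mercator, (apparent₁)/(apparent₂) = sec²φ₁ / sec²φ₂ when true areas are equal.
cos²φ₂ / cos²φ₁ = 5.44  ⇒  cos φ₁ = cos 19.5° / √5.44 = 0.9426/2.332 = 0.4042.
φ₁ = arccos(0.4042) ≈ 66.2°.

66.2°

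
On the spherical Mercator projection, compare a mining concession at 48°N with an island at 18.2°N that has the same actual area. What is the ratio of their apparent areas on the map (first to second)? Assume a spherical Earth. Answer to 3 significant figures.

2.02

On Mercator, area is exaggerated by sec²φ = 1/cos²φ.
At 48°: sec²(48°) = 1/0.6691² = 2.233.
At 18.2°: sec²(18.2°) = 1/0.9500² = 1.108.
Ratio = 2.233/1.108 = cos²(18.2°)/cos²(48°) ≈ 2.02.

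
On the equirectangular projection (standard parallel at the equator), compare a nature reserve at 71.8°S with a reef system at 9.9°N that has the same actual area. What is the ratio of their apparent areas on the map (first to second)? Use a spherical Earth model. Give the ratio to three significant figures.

Plate carrée maps x = Rλ, y = Rφ. The meridian scale is h = 1 and the parallel scale is k = 1/cos φ = sec φ.
Areal scale at 71.8°: h·k = 1.000 × 3.202 = 3.202.
Areal scale at 9.9°: h·k = 1.000 × 1.015 = 1.015.
Ratio = 3.202/1.015 ≈ 3.15.

3.15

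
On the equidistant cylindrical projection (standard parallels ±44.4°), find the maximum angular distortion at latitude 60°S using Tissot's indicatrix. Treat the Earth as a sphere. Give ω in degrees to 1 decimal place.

With standard parallel φ₀ = 44.4°, the equirectangular projection gives x = Rλ cos φ₀, y = Rφ, so h = 1 and k = cos 44.4° / cos φ.
At 60°: h = 1.000, k = 1.429; principal scales a = 1.429, b = 1.000.
sin(ω/2) = (a − b)/(a + b) = 0.4289/2.429 = 0.1766, so ω = 2 arcsin(0.1766) ≈ 20.3°.

20.3°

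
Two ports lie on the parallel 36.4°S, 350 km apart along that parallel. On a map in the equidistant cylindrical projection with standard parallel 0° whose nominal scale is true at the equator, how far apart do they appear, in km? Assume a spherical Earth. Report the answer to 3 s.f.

435 km

In the plate carrée (x = Rλ, y = Rφ), meridians are true-scale (h = 1) and parallels are stretched by k = sec φ.
Along the parallel, k = sec 36.4° = 1/0.8049 = 1.242.
Map distance = 350 × 1.242 ≈ 435 km.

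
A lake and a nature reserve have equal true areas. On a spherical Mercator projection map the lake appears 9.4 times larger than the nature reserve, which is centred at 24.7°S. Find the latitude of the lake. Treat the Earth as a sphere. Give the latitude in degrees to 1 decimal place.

Mercator areal scale is sec²φ, so apparent-area ratio = sec²φ₁ / sec²φ₂ = cos²φ₂ / cos²φ₁.
cos²φ₂ / cos²φ₁ = 9.4  ⇒  cos φ₁ = cos 24.7° / √9.4 = 0.9085/3.066 = 0.2963.
φ₁ = arccos(0.2963) ≈ 72.8°.

72.8°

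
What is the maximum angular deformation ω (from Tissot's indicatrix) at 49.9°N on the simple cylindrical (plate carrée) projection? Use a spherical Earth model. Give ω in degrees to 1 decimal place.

In the plate carrée (x = Rλ, y = Rφ), meridians are true-scale (h = 1) and parallels are stretched by k = sec φ.
At 49.9°: h = 1.000, k = 1.552; principal scales a = 1.552, b = 1.000.
sin(ω/2) = (a − b)/(a + b) = 0.5525/2.552 = 0.2165, so ω = 2 arcsin(0.2165) ≈ 25.0°.

25.0°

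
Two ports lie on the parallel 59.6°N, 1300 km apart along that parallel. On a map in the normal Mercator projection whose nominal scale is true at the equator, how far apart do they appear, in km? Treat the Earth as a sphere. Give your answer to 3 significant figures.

For Mercator, h = k = sec φ (a conformal cylindrical projection has a single point scale, 1/cos φ).
Along the parallel, k = sec 59.6° = 1/0.5060 = 1.976.
Map distance = 1300 × 1.976 ≈ 2570 km.

2570 km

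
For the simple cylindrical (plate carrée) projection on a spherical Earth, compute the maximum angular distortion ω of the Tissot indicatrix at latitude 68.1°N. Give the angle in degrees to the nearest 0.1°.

In the plate carrée (x = Rλ, y = Rφ), meridians are true-scale (h = 1) and parallels are stretched by k = sec φ.
At 68.1°: h = 1.000, k = 2.681; principal scales a = 2.681, b = 1.000.
sin(ω/2) = (a − b)/(a + b) = 1.681/3.681 = 0.4567, so ω = 2 arcsin(0.4567) ≈ 54.3°.

54.3°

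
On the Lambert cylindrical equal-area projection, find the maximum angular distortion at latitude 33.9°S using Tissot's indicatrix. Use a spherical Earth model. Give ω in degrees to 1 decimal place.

21.2°

The Lambert cylindrical equal-area projection is the cylindrical equal-area projection with its standard parallel at the equator (φ₀ = 0). A cylindrical equal-area projection with standard parallel φ₀ has meridian scale h = cos φ / cos φ₀ and parallel scale k = cos φ₀ / cos φ (so areas are preserved, h·k = 1).
At 33.9°: h = 0.8300, k = 1.205; principal scales a = 1.205, b = 0.8300.
sin(ω/2) = (a − b)/(a + b) = 0.3748/2.035 = 0.1842, so ω = 2 arcsin(0.1842) ≈ 21.2°.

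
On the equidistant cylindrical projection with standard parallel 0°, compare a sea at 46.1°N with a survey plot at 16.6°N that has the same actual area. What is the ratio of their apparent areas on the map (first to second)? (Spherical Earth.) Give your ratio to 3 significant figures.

1.38

For the equirectangular projection with φ₀ = 0 (plate carrée), h = 1 along meridians and k = sec φ along parallels.
Areal scale at 46.1°: h·k = 1.000 × 1.442 = 1.442.
Areal scale at 16.6°: h·k = 1.000 × 1.043 = 1.043.
Ratio = 1.442/1.043 ≈ 1.38.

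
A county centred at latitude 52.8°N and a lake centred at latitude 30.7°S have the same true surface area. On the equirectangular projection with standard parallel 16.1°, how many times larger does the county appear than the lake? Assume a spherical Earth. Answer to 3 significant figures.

1.42

In the equirectangular projection with standard parallel φ₀ = 16.1° (x = Rλ cos φ₀, y = Rφ), meridians are true-scale (h = 1) and the parallel scale is k = cos φ₀ / cos φ.
Areal scale at 52.8°: h·k = 1.000 × 1.589 = 1.589.
Areal scale at 30.7°: h·k = 1.000 × 1.117 = 1.117.
Ratio = 1.589/1.117 ≈ 1.42.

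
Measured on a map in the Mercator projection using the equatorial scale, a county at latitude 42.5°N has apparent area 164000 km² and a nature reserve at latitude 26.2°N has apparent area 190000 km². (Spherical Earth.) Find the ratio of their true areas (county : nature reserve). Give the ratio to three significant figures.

0.583

Mercator's areal exaggeration is sec²φ; hence true area = (apparent area) · cos²φ.
True area of county: 164000 × cos²(42.5°) = 164000 × 0.5436 = 89150 km².
True area of nature reserve: 190000 × cos²(26.2°) = 190000 × 0.8051 = 153000 km².
Ratio = 89150 / 153000 ≈ 0.583.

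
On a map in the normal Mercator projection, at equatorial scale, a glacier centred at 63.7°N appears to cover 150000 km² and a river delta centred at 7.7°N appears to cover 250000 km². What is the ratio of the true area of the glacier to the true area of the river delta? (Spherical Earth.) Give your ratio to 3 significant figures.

0.120

On Mercator the areal scale is sec²φ, so true area = apparent × cos²φ.
True area of glacier: 150000 × cos²(63.7°) = 150000 × 0.1963 = 29450 km².
True area of river delta: 250000 × cos²(7.7°) = 250000 × 0.9820 = 245500 km².
Ratio = 29450 / 245500 ≈ 0.120.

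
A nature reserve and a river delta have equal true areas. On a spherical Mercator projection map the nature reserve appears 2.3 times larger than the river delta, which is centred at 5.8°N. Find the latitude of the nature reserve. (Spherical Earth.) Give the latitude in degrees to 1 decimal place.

49.0°

For equal true areas on Mercator, apparent areas scale as sec²φ, so the ratio is cos²φ₂ / cos²φ₁.
cos²φ₂ / cos²φ₁ = 2.3  ⇒  cos φ₁ = cos 5.8° / √2.3 = 0.9949/1.517 = 0.6560.
φ₁ = arccos(0.6560) ≈ 49.0°.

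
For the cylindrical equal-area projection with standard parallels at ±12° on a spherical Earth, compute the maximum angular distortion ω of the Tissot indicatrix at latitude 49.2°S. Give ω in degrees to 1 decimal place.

45.0°

A cylindrical equal-area projection with standard parallel φ₀ has meridian scale h = cos φ / cos φ₀ and parallel scale k = cos φ₀ / cos φ (so areas are preserved, h·k = 1).
At 49.2°: h = 0.6680, k = 1.497; principal scales a = 1.497, b = 0.6680.
sin(ω/2) = (a − b)/(a + b) = 0.8289/2.165 = 0.3829, so ω = 2 arcsin(0.3829) ≈ 45.0°.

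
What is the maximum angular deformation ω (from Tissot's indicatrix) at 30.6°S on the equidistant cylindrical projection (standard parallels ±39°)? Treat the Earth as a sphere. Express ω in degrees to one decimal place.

In the equirectangular projection with standard parallel φ₀ = 39° (x = Rλ cos φ₀, y = Rφ), meridians are true-scale (h = 1) and the parallel scale is k = cos φ₀ / cos φ.
At 30.6°: h = 1.000, k = 0.9029; principal scales a = 1.000, b = 0.9029.
sin(ω/2) = (a − b)/(a + b) = 0.09712/1.903 = 0.05104, so ω = 2 arcsin(0.05104) ≈ 5.9°.

5.9°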